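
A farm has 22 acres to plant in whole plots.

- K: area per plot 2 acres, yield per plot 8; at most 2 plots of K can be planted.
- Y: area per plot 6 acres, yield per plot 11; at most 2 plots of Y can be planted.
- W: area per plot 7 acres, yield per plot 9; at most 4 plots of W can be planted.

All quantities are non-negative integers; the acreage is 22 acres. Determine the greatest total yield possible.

39

K has the best ratio (8/2); taking only K gives at most 2×8 = 16 (stopped by the supply cap of 2).
Mixing does better — 1×K, 2×Y, and 1×W: area 21 ≤ 22, yield 1·8 + 2·11 + 1·9 = 39.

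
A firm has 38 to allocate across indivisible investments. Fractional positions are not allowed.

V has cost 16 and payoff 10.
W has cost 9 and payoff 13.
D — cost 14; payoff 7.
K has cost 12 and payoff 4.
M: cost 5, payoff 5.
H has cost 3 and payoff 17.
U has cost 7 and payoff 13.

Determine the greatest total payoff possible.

55

Treat it as a binary knapsack problem.
V + W + H + U: cost 16 + 9 + 3 + 7 = 35 ≤ 38, payoff 10 + 13 + 17 + 13 = 53.
W + D + M + H + U: cost 9 + 14 + 5 + 3 + 7 = 38 ≤ 38, payoff 13 + 7 + 5 + 17 + 13 = 55.
W + K + M + H + U: cost 9 + 12 + 5 + 3 + 7 = 36 ≤ 38, payoff 13 + 4 + 5 + 17 + 13 = 52.
Best is W, D, M, H, and U with total payoff 55.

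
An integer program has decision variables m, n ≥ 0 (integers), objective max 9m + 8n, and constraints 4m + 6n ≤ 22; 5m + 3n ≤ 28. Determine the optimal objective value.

45

Relaxing integrality, the LP optimum is 49.50 at (m,n) = (5.5, 0), which is not an integer point.
(m,n)=(5,0) is feasible, giving 45.
(m,n)=(4,1) is feasible, giving 44.
(m,n)=(4,0) is feasible, giving 36.
The best lattice point is (5,0), giving 45.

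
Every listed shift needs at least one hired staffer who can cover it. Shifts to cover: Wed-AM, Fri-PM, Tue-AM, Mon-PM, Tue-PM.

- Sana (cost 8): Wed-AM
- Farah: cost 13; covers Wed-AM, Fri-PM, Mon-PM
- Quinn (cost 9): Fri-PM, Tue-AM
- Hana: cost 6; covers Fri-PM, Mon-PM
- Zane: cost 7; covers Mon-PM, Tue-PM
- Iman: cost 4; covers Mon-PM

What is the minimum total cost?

24

The greedy cost-per-new-shift heuristic would pick Hana, Zane, Sana, and Quinn for 30, but a cheaper cover exists.
Choose Sana, Quinn, and Zane: together they cover Wed-AM, Fri-PM, Tue-AM, Mon-PM, Tue-PM — every shift.
Total cost: 8 + 9 + 7 = 24.
No cover costs less than 24.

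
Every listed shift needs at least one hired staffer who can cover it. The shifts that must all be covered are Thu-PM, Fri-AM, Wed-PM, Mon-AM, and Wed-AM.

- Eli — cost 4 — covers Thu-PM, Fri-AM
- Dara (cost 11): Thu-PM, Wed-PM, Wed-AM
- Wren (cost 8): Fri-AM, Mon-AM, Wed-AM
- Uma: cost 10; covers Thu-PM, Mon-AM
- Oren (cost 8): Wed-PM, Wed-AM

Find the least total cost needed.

Choose Dara and Wren: together they cover Thu-PM, Fri-AM, Wed-PM, Mon-AM, Wed-AM — every shift.
Total cost: 11 + 8 = 19.

19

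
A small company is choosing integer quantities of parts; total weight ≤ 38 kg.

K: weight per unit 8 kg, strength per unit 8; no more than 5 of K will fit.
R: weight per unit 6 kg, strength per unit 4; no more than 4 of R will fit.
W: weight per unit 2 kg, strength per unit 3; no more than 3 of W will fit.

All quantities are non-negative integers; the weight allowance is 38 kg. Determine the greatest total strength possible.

W has the best ratio (3/2); taking only W gives at most 3×3 = 9 (stopped by the supply cap of 3).
Mixing does better — 4×K and 3×W: weight 38 ≤ 38, strength 4·8 + 3·3 = 41.

41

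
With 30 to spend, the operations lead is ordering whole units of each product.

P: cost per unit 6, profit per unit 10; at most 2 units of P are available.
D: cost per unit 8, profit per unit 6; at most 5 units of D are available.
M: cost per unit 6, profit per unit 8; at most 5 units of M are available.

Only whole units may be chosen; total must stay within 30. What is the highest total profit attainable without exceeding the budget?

44

This is a bounded integer knapsack.
1×P and 4×M: cost 30 ≤ 30, profit 1·10 + 4·8 = 42.
2×P and 3×M: cost 30 ≤ 30, profit 2·10 + 3·8 = 44.
Best is 44.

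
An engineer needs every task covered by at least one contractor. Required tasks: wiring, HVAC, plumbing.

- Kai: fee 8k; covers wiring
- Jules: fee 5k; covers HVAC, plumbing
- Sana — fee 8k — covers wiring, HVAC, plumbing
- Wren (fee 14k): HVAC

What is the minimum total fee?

Sana alone covers wiring, HVAC, plumbing — every task.
Total fee: 8.

8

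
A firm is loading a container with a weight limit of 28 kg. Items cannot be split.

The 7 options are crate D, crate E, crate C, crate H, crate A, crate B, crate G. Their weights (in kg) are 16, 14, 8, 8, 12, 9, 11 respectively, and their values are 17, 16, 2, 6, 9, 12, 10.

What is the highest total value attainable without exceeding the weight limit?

crate D + crate B: weight 16 + 9 = 25 ≤ 28, value 17 + 12 = 29.
crate E + crate B: weight 14 + 9 = 23 ≤ 28, value 16 + 12 = 28.
Best is crate D and crate B with total value 29.

29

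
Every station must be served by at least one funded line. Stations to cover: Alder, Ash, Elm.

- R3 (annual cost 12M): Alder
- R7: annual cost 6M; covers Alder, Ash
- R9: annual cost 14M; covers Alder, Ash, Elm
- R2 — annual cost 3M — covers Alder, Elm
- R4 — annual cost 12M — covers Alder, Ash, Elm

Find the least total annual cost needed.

Choose R7 and R2: together they cover Alder, Ash, Elm — every station.
Total annual cost: 6 + 3 = 9.
No cover costs less than 9.

9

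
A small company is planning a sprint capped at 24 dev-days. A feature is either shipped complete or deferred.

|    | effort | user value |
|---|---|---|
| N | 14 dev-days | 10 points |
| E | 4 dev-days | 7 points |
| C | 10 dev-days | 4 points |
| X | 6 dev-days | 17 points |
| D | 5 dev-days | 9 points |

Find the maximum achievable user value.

34

Treat it as a binary knapsack problem.
Take N, E, and X: effort 14 + 4 + 6 = 24 ≤ 24, user value 10 + 7 + 17 = 34.
No other feasible combination does better.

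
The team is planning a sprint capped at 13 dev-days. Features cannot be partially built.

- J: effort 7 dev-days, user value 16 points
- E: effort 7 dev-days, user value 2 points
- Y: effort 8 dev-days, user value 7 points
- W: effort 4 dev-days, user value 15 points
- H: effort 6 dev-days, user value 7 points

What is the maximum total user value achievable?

31

Take J and W: effort 7 + 4 = 11 ≤ 13, user value 16 + 15 = 31.
No other feasible combination does better.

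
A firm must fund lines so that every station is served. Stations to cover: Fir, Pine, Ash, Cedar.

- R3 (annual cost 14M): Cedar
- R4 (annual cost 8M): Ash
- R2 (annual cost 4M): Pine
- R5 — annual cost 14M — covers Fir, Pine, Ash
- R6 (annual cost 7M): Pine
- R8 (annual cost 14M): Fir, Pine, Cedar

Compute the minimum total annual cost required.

22

Choose R4 and R8: together they cover Fir, Pine, Ash, Cedar — every station.
Total annual cost: 8 + 14 = 22.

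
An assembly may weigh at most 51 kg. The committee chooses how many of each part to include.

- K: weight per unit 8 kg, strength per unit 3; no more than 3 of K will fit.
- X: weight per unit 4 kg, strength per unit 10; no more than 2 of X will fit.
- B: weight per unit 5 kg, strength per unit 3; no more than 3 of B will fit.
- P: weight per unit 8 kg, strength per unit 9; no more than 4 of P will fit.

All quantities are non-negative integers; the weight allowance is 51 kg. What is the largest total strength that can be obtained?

Take 2×X, 2×B, and 4×P: weight 50 ≤ 51, strength 2·10 + 2·3 + 4·9 = 62.
X has the best ratio (10/4) and is taken to its limit of 2; remaining capacity is filled optimally with the others.

62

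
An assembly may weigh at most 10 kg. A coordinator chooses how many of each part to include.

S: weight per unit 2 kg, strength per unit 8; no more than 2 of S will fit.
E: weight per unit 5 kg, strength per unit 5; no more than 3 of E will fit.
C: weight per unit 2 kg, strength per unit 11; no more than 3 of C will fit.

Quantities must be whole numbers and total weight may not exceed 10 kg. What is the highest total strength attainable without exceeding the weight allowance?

49

C has the best ratio (11/2); taking only C gives at most 3×11 = 33 (stopped by the supply cap of 3).
Mixing does better — 2×S and 3×C: weight 10 ≤ 10, strength 2·8 + 3·11 = 49.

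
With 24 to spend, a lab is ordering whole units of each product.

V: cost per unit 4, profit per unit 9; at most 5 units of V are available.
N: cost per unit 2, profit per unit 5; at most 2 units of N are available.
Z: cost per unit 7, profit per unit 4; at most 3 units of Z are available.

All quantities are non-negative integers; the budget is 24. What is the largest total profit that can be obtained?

55

N has the best ratio (5/2); taking only N gives at most 2×5 = 10 (stopped by the supply cap of 2).
Mixing does better — 5×V and 2×N: cost 24 ≤ 24, profit 5·9 + 2·5 = 55.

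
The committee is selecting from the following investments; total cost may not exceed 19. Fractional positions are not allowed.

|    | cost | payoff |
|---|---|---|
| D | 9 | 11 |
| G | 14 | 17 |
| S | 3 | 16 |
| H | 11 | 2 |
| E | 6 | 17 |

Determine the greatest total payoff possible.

Allowing fractional choices, the relaxed optimum would be about 45.2, but investments are indivisible.
G + S: cost 14 + 3 = 17 ≤ 19, payoff 17 + 16 = 33.
D + S + E: cost 9 + 3 + 6 = 18 ≤ 19, payoff 11 + 16 + 17 = 44.
S + E: cost 3 + 6 = 9 ≤ 19, payoff 16 + 17 = 33.
Best is D, S, and E with total payoff 44.

44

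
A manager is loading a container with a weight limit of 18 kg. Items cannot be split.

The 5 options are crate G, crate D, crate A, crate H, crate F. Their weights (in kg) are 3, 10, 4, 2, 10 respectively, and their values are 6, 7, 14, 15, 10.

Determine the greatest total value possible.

39

crate D + crate A + crate H: weight 10 + 4 + 2 = 16 ≤ 18, value 7 + 14 + 15 = 36.
crate G + crate A + crate H: weight 3 + 4 + 2 = 9 ≤ 18, value 6 + 14 + 15 = 35.
crate A + crate H + crate F: weight 4 + 2 + 10 = 16 ≤ 18, value 14 + 15 + 10 = 39.
Best is crate A, crate H, and crate F with total value 39.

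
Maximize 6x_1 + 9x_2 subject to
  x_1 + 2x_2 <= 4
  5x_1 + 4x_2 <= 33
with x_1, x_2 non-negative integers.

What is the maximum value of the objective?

24

(x_1,x_2)=(4,0): 1·4+2·0=4≤4, 5·4+4·0=20≤33, objective 24.
(x_1,x_2)=(3,0): 1·3+2·0=3≤4, 5·3+4·0=15≤33, objective 18.
Maximum is 24 at (x_1,x_2)=(4,0).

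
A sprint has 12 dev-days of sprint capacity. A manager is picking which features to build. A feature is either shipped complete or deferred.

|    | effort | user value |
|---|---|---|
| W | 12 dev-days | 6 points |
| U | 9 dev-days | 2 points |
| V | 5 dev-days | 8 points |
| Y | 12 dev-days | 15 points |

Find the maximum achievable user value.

15

This is a 0-1 knapsack instance.
Allowing fractional choices, the relaxed optimum would be about 16.8, but features are indivisible.
W: effort 12 ≤ 12, user value 6.
Y: effort 12 ≤ 12, user value 15.
V: effort 5 ≤ 12, user value 8.
Best is Y with total user value 15.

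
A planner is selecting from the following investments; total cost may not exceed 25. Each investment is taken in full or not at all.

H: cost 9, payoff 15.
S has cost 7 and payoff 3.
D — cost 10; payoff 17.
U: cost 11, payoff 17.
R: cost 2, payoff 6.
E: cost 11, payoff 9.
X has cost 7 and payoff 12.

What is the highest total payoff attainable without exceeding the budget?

40

Allowing fractional choices, the relaxed optimum would be about 45.0, but investments are indivisible.
D + U + R: cost 10 + 11 + 2 = 23 ≤ 25, payoff 17 + 17 + 6 = 40.
H + D + R: cost 9 + 10 + 2 = 21 ≤ 25, payoff 15 + 17 + 6 = 38.
Best is D, U, and R with total payoff 40.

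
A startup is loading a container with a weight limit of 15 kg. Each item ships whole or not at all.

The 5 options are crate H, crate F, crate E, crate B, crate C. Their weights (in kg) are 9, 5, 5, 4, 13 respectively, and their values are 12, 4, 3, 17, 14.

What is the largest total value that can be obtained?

29

This is an integer program with binary decision variables.
crate H + crate B: weight 9 + 4 = 13 ≤ 15, value 12 + 17 = 29.
crate F + crate E + crate B: weight 5 + 5 + 4 = 14 ≤ 15, value 4 + 3 + 17 = 24.
Best is crate H and crate B with total value 29.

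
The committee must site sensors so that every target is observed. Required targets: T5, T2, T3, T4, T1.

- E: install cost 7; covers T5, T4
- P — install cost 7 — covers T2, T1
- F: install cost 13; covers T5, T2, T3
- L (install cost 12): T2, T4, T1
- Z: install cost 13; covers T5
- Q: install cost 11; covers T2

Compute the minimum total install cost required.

25

The greedy cost-per-new-target heuristic would pick E, P, and F for 27, but a cheaper cover exists.
Choose F and L: together they cover T5, T2, T3, T4, T1 — every target.
Total install cost: 13 + 12 = 25.
No cover costs less than 25.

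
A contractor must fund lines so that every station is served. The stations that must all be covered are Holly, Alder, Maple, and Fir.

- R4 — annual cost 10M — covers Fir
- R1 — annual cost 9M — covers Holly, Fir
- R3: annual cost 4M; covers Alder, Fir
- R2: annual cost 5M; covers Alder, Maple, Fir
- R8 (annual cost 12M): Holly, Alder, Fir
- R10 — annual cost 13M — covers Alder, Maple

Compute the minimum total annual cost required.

Choose R1 and R2: together they cover Holly, Alder, Maple, Fir — every station.
Total annual cost: 9 + 5 = 14.
No cover costs less than 14.

14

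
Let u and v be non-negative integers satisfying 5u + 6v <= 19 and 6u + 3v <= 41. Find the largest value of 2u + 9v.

27

(u,v)=(0,3): 5·0+6·3=18≤19, 6·0+3·3=9≤41, objective 27.
(u,v)=(1,2): 5·1+6·2=17≤19, 6·1+3·2=12≤41, objective 20.
The best lattice point is (0,3), giving 27.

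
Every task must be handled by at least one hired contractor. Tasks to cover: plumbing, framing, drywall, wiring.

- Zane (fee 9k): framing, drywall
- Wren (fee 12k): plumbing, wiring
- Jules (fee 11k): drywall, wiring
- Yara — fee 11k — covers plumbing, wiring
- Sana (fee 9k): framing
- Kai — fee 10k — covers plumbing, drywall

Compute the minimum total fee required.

This is a weighted set-cover instance.
Choose Zane and Yara: together they cover plumbing, framing, drywall, wiring — every task.
Total fee: 9 + 11 = 20.

20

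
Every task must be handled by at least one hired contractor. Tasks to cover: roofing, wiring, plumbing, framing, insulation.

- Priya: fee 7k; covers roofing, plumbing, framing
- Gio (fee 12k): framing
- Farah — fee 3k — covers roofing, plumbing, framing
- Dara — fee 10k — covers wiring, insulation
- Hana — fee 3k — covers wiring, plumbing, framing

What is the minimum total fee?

The greedy cost-per-new-task heuristic would pick Farah, Hana, and Dara for 16, but a cheaper cover exists.
Choose Farah and Dara: together they cover roofing, wiring, plumbing, framing, insulation — every task.
Total fee: 3 + 10 = 13.
No cover costs less than 13.

13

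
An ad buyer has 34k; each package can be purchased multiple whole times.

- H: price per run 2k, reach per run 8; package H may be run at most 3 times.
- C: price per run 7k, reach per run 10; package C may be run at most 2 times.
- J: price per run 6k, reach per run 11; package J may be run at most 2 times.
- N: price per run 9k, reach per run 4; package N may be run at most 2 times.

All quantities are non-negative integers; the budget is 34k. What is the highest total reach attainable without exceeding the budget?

3×H, 1×C, 2×J, and 1×N: price 34 ≤ 34, reach 3·8 + 1·10 + 2·11 + 1·4 = 60.
3×H, 2×C, and 2×J: price 32 ≤ 34, reach 3·8 + 2·10 + 2·11 = 66.
Best is 66.

66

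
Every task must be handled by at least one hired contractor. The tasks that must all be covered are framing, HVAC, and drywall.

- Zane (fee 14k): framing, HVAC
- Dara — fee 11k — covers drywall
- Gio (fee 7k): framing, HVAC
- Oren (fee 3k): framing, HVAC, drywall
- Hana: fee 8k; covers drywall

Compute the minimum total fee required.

3

Oren alone covers framing, HVAC, drywall — every task.
Total fee: 3.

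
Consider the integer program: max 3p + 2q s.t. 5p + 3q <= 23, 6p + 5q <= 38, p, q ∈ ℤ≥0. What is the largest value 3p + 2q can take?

The continuous relaxation peaks at (0.143, 7.43) with value 15.29; rounding to a feasible lattice point costs some objective.
(p,q)=(1,6): 5·1+3·6=23≤23, 6·1+5·6=36≤38, objective 15.
(p,q)=(0,7): 5·0+3·7=21≤23, 6·0+5·7=35≤38, objective 14.
The best lattice point is (1,6), giving 15.

15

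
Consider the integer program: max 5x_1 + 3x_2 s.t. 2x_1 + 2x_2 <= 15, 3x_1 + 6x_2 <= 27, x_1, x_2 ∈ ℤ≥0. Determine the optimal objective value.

35

(x_1,x_2)=(7,0) is feasible, giving 35.
(x_1,x_2)=(6,1) is feasible, giving 33.
(x_1,x_2)=(6,0) is feasible, giving 30.
Maximum is 35 at (x_1,x_2)=(7,0).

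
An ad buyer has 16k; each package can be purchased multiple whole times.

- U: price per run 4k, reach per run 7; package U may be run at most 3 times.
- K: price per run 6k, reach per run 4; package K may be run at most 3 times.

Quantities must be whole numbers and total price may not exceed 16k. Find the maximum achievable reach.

U has the best ratio (7/4); taking only U gives at most 3×7 = 21 (stopped by the supply cap of 3).
Optimal: 3×U: price 12 ≤ 16, reach 3·7 = 21.

21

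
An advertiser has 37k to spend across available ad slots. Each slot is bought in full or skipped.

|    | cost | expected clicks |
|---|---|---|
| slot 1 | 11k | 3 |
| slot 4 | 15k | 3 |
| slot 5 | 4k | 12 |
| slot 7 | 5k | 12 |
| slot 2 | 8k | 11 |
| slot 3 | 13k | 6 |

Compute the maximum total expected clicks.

41

slot 1 + slot 5 + slot 7 + slot 2: cost 11 + 4 + 5 + 8 = 28 ≤ 37, expected clicks 3 + 12 + 12 + 11 = 38.
slot 5 + slot 7 + slot 2 + slot 3: cost 4 + 5 + 8 + 13 = 30 ≤ 37, expected clicks 12 + 12 + 11 + 6 = 41.
slot 4 + slot 5 + slot 7 + slot 2: cost 15 + 4 + 5 + 8 = 32 ≤ 37, expected clicks 3 + 12 + 12 + 11 = 38.
Best is slot 5, slot 7, slot 2, and slot 3 with total expected clicks 41.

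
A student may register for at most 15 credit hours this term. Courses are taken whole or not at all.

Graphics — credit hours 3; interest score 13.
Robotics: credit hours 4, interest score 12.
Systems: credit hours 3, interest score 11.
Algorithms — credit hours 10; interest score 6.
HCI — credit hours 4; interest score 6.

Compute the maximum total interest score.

Graphics + Robotics + Systems: credit hours 3 + 4 + 3 = 10 ≤ 15, interest score 13 + 12 + 11 = 36.
Graphics + Robotics + Systems + HCI: credit hours 3 + 4 + 3 + 4 = 14 ≤ 15, interest score 13 + 12 + 11 + 6 = 42.
Best is Graphics, Robotics, Systems, and HCI with total interest score 42.

42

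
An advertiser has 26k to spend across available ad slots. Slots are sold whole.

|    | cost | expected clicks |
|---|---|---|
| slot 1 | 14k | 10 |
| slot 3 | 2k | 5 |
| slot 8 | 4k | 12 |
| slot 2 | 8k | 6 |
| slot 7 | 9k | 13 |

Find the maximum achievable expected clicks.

36

Allowing fractional choices, the relaxed optimum would be about 38.1, but ad slots are indivisible.
slot 8 + slot 2 + slot 7: cost 4 + 8 + 9 = 21 ≤ 26, expected clicks 12 + 6 + 13 = 31.
slot 3 + slot 8 + slot 2 + slot 7: cost 2 + 4 + 8 + 9 = 23 ≤ 26, expected clicks 5 + 12 + 6 + 13 = 36.
Best is slot 3, slot 8, slot 2, and slot 7 with total expected clicks 36.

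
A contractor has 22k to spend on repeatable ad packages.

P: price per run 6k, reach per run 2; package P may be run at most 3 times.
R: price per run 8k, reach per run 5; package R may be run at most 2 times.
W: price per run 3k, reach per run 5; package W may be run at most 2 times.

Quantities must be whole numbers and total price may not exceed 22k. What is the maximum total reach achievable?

20

W has the best ratio (5/3); taking only W gives at most 2×5 = 10 (stopped by the supply cap of 2).
Mixing does better — 2×R and 2×W: price 22 ≤ 22, reach 2·5 + 2·5 = 20.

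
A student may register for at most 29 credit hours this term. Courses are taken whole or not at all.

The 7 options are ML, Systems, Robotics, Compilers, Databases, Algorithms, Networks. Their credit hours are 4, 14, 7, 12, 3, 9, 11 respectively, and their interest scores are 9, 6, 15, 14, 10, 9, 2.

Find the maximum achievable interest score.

Take ML, Robotics, Compilers, and Databases: credit hours 4 + 7 + 12 + 3 = 26 ≤ 29, interest score 9 + 15 + 14 + 10 = 48.
No other feasible combination does better.

48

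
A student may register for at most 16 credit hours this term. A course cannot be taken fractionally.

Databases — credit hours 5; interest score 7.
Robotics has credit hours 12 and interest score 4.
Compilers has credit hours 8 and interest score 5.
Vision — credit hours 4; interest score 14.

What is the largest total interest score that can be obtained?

21

Treat it as a binary knapsack problem.
Robotics + Vision: credit hours 12 + 4 = 16 ≤ 16, interest score 4 + 14 = 18.
Databases + Vision: credit hours 5 + 4 = 9 ≤ 16, interest score 7 + 14 = 21.
Compilers + Vision: credit hours 8 + 4 = 12 ≤ 16, interest score 5 + 14 = 19.
Best is Databases and Vision with total interest score 21.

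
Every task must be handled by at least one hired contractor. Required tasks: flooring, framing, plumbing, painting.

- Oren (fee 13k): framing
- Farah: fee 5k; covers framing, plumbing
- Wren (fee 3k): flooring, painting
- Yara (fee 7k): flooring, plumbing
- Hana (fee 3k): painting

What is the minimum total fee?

8

Choose Farah and Wren: together they cover flooring, framing, plumbing, painting — every task.
Total fee: 5 + 3 = 8.
No cover costs less than 8.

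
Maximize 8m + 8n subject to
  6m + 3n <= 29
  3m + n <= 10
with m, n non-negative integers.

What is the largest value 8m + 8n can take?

(m,n)=(0,9) is feasible, giving 72.
(m,n)=(0,8) is feasible, giving 64.
No feasible integer point exceeds 72.

72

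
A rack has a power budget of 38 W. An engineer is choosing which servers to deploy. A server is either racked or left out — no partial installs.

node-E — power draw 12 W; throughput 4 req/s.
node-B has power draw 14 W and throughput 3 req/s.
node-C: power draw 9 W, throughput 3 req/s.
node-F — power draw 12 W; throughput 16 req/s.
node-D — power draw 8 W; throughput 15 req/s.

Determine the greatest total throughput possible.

Treat it as a binary knapsack problem.
node-E + node-F + node-D: power draw 12 + 12 + 8 = 32 ≤ 38, throughput 4 + 16 + 15 = 35.
node-C + node-F + node-D: power draw 9 + 12 + 8 = 29 ≤ 38, throughput 3 + 16 + 15 = 34.
Best is node-E, node-F, and node-D with total throughput 35.

35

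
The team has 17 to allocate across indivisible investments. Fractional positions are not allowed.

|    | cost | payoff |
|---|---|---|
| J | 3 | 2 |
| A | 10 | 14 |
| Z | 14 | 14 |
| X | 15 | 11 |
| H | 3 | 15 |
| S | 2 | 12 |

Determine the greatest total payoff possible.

Treat it as a binary knapsack problem.
A + H + S: cost 10 + 3 + 2 = 15 ≤ 17, payoff 14 + 15 + 12 = 41.
J + A + H: cost 3 + 10 + 3 = 16 ≤ 17, payoff 2 + 14 + 15 = 31.
Best is A, H, and S with total payoff 41.

41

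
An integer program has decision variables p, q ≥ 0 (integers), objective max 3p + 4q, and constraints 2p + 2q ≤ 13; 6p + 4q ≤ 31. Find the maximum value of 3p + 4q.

24

Relaxing integrality, the LP optimum is 26.00 at (p,q) = (0, 6.5), which is not an integer point.
(p,q)=(0,6) is feasible, giving 24.
(p,q)=(1,5) is feasible, giving 23.
(p,q)=(0,5) is feasible, giving 20.
No feasible integer point exceeds 24.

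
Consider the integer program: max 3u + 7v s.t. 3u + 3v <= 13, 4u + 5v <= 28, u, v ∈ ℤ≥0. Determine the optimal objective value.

28

The continuous relaxation peaks at (0, 4.33) with value 30.33; rounding to a feasible lattice point costs some objective.
(u,v)=(0,4): 3·0+3·4=12≤13, 4·0+5·4=20≤28, objective 28.
(u,v)=(1,3): 3·1+3·3=12≤13, 4·1+5·3=19≤28, objective 24.
(u,v)=(0,3): 3·0+3·3=9≤13, 4·0+5·3=15≤28, objective 21.
No feasible integer point exceeds 28.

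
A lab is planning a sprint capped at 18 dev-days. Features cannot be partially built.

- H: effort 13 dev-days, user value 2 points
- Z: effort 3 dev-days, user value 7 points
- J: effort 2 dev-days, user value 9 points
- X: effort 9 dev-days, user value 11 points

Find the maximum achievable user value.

27

This is an integer program with binary decision variables.
J + X: effort 2 + 9 = 11 ≤ 18, user value 9 + 11 = 20.
Z + X: effort 3 + 9 = 12 ≤ 18, user value 7 + 11 = 18.
Z + J + X: effort 3 + 2 + 9 = 14 ≤ 18, user value 7 + 9 + 11 = 27.
Best is Z, J, and X with total user value 27.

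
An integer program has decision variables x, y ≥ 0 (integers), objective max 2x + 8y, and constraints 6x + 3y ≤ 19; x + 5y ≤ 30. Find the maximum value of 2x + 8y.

The continuous relaxation peaks at (0.185, 5.96) with value 48.07; rounding to a feasible lattice point costs some objective.
(x,y)=(0,6): 6·0+3·6=18≤19, 1·0+5·6=30≤30, objective 48.
(x,y)=(0,5): 6·0+3·5=15≤19, 1·0+5·5=25≤30, objective 40.
(x,y)=(1,4): 6·1+3·4=18≤19, 1·1+5·4=21≤30, objective 34.
(x,y)=(0,4): 6·0+3·4=12≤19, 1·0+5·4=20≤30, objective 32.
Maximum is 48 at (x,y)=(0,6).

48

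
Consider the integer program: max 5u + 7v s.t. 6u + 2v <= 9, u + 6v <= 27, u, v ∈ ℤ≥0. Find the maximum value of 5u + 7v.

(u,v)=(0,4): 6·0+2·4=8≤9, 1·0+6·4=24≤27, objective 28.
(u,v)=(0,3): 6·0+2·3=6≤9, 1·0+6·3=18≤27, objective 21.
The best lattice point is (0,4), giving 28.

28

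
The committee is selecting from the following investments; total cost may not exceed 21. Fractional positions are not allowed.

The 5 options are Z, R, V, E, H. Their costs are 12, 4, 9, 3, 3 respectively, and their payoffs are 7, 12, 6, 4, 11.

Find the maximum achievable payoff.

33

Allowing fractional choices, the relaxed optimum would be about 34.2, but investments are indivisible.
Z + R + H: cost 12 + 4 + 3 = 19 ≤ 21, payoff 7 + 12 + 11 = 30.
R + V + E + H: cost 4 + 9 + 3 + 3 = 19 ≤ 21, payoff 12 + 6 + 4 + 11 = 33.
Best is R, V, E, and H with total payoff 33.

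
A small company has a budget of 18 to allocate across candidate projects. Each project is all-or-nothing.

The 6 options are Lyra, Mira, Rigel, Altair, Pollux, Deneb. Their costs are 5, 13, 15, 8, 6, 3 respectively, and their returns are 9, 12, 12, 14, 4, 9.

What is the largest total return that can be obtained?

32

Allowing fractional choices, the relaxed optimum would be about 33.8, but projects are indivisible.
Altair + Pollux + Deneb: cost 8 + 6 + 3 = 17 ≤ 18, return 14 + 4 + 9 = 27.
Lyra + Altair + Deneb: cost 5 + 8 + 3 = 16 ≤ 18, return 9 + 14 + 9 = 32.
Altair + Deneb: cost 8 + 3 = 11 ≤ 18, return 14 + 9 = 23.
Best is Lyra, Altair, and Deneb with total return 32.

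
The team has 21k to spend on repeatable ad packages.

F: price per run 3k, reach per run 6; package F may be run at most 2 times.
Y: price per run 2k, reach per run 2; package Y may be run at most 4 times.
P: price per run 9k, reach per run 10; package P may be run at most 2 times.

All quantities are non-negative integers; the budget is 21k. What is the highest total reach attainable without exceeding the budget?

Take 2×F, 3×Y, and 1×P: price 21 ≤ 21, reach 2·6 + 3·2 + 1·10 = 28.
F has the best ratio (6/3) and is taken to its limit of 2; remaining capacity is filled optimally with the others.

28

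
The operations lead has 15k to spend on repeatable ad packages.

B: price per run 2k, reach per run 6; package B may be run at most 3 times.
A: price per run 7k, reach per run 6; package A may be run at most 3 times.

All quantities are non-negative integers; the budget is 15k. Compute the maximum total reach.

24

This is a bounded integer knapsack.
B has the best ratio (6/2); taking only B gives at most 3×6 = 18 (stopped by the supply cap of 3).
Mixing does better — 3×B and 1×A: price 13 ≤ 15, reach 3·6 + 1·6 = 24.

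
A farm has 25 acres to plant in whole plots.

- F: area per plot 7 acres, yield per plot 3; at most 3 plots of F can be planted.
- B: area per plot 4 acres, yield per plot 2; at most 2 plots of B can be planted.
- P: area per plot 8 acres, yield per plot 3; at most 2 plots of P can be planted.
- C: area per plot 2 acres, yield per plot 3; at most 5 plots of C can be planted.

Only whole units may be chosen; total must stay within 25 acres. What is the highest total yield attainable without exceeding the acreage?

22

1×F, 1×P, and 5×C: area 25 ≤ 25, yield 1·3 + 1·3 + 5·3 = 21.
1×F, 2×B, and 5×C: area 25 ≤ 25, yield 1·3 + 2·2 + 5·3 = 22.
Best is 22.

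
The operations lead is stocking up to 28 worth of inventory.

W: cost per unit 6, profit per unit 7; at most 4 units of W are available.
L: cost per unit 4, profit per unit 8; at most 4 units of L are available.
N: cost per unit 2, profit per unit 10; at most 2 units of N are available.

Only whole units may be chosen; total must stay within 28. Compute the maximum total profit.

N has the best ratio (10/2); taking only N gives at most 2×10 = 20 (stopped by the supply cap of 2).
Mixing does better — 1×W, 4×L, and 2×N: cost 26 ≤ 28, profit 1·7 + 4·8 + 2·10 = 59.

59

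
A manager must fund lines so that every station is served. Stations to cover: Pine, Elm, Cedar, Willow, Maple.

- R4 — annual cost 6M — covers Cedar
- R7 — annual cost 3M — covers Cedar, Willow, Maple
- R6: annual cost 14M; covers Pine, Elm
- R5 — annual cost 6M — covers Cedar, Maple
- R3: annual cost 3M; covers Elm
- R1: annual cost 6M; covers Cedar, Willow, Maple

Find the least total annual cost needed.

17

The greedy cost-per-new-station heuristic would pick R7, R3, and R6 for 20, but a cheaper cover exists.
Choose R7 and R6: together they cover Pine, Elm, Cedar, Willow, Maple — every station.
Total annual cost: 3 + 14 = 17.
No cover costs less than 17.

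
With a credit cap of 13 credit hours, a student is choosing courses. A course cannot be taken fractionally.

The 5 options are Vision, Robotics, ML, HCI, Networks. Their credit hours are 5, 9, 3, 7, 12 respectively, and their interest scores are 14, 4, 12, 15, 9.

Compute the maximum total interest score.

29

Allowing fractional choices, the relaxed optimum would be about 36.7, but courses are indivisible.
Vision + HCI: credit hours 5 + 7 = 12 ≤ 13, interest score 14 + 15 = 29.
Vision + ML: credit hours 5 + 3 = 8 ≤ 13, interest score 14 + 12 = 26.
ML + HCI: credit hours 3 + 7 = 10 ≤ 13, interest score 12 + 15 = 27.
Best is Vision and HCI with total interest score 29.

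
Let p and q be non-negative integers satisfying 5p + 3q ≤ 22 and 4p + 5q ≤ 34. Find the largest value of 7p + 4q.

The continuous relaxation peaks at (4.4, 0) with value 30.80; rounding to a feasible lattice point costs some objective.
(p,q)=(2,4) is feasible, giving 30.
(p,q)=(4,0) is feasible, giving 28.
(p,q)=(1,5) is feasible, giving 27.
The best lattice point is (2,4), giving 30.

30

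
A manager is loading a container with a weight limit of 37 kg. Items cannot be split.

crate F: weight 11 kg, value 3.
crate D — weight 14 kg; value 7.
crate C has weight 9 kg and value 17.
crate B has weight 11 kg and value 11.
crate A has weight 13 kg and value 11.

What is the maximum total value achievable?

This is a 0-1 knapsack instance.
crate D + crate C + crate A: weight 14 + 9 + 13 = 36 ≤ 37, value 7 + 17 + 11 = 35.
crate D + crate C + crate B: weight 14 + 9 + 11 = 34 ≤ 37, value 7 + 17 + 11 = 35.
crate C + crate B + crate A: weight 9 + 11 + 13 = 33 ≤ 37, value 17 + 11 + 11 = 39.
Best is crate C, crate B, and crate A with total value 39.

39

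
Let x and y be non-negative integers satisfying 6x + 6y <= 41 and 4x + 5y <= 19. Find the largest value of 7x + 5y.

28

Relaxing integrality, the LP optimum is 33.25 at (x,y) = (4.75, 0), which is not an integer point.
(x,y)=(4,0) is feasible, giving 28.
(x,y)=(3,1) is feasible, giving 26.
(x,y)=(3,0) is feasible, giving 21.
No feasible integer point exceeds 28.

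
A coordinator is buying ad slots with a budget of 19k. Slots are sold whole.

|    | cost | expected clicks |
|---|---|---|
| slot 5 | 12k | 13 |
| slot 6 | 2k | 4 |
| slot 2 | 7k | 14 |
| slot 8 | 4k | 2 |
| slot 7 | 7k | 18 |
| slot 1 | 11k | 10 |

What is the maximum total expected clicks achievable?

Take slot 6, slot 2, and slot 7: cost 2 + 7 + 7 = 16 ≤ 19, expected clicks 4 + 14 + 18 = 36.
No other feasible combination does better.

36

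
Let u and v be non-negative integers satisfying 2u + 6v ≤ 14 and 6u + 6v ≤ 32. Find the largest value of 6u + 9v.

The continuous relaxation peaks at (4.5, 0.833) with value 34.50; rounding to a feasible lattice point costs some objective.
(u,v)=(4,1): 2·4+6·1=14≤14, 6·4+6·1=30≤32, objective 33.
(u,v)=(5,0): 2·5+6·0=10≤14, 6·5+6·0=30≤32, objective 30.
Maximum is 33 at (u,v)=(4,1).

33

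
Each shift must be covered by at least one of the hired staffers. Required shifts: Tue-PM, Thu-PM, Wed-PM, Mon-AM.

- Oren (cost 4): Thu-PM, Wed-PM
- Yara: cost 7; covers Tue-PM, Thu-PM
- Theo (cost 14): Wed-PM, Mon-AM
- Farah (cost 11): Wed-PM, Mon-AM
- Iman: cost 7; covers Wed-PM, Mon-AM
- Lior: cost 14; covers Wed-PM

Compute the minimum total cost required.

14

The greedy cost-per-new-shift heuristic would pick Oren, Yara, and Iman for 18, but a cheaper cover exists.
Choose Yara and Iman: together they cover Tue-PM, Thu-PM, Wed-PM, Mon-AM — every shift.
Total cost: 7 + 7 = 14.
No cover costs less than 14.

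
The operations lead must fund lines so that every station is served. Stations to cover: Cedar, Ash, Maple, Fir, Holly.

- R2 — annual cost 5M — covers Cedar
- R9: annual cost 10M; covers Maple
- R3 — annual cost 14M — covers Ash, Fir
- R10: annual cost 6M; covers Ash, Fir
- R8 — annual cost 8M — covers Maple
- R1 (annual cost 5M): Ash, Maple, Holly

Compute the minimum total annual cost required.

This is an integer covering problem.
Choose R2, R10, and R1: together they cover Cedar, Ash, Maple, Fir, Holly — every station.
Total annual cost: 5 + 6 + 5 = 16.
No cover costs less than 16.

16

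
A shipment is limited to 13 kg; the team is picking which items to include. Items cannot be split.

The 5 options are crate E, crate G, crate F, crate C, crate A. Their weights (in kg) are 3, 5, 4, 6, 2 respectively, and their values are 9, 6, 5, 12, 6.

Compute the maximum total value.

27

crate E + crate F + crate C: weight 3 + 4 + 6 = 13 ≤ 13, value 9 + 5 + 12 = 26.
crate E + crate C + crate A: weight 3 + 6 + 2 = 11 ≤ 13, value 9 + 12 + 6 = 27.
crate G + crate C + crate A: weight 5 + 6 + 2 = 13 ≤ 13, value 6 + 12 + 6 = 24.
Best is crate E, crate C, and crate A with total value 27.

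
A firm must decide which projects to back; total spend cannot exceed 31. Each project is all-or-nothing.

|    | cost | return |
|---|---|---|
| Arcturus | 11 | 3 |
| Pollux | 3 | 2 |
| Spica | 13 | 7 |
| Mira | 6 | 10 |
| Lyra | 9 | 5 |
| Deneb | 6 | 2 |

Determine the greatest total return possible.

Pollux + Spica + Mira + Lyra: cost 3 + 13 + 6 + 9 = 31 ≤ 31, return 2 + 7 + 10 + 5 = 24.
Pollux + Spica + Mira + Deneb: cost 3 + 13 + 6 + 6 = 28 ≤ 31, return 2 + 7 + 10 + 2 = 21.
Spica + Mira + Lyra: cost 13 + 6 + 9 = 28 ≤ 31, return 7 + 10 + 5 = 22.
Best is Pollux, Spica, Mira, and Lyra with total return 24.

24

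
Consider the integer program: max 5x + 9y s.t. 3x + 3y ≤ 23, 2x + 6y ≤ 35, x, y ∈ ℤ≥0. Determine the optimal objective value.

55

The continuous relaxation peaks at (2.75, 4.92) with value 58.00; rounding to a feasible lattice point costs some objective.
(x,y)=(2,5): 3·2+3·5=21≤23, 2·2+6·5=34≤35, objective 55.
(x,y)=(3,4): 3·3+3·4=21≤23, 2·3+6·4=30≤35, objective 51.
(x,y)=(1,5): 3·1+3·5=18≤23, 2·1+6·5=32≤35, objective 50.
Maximum is 55 at (x,y)=(2,5).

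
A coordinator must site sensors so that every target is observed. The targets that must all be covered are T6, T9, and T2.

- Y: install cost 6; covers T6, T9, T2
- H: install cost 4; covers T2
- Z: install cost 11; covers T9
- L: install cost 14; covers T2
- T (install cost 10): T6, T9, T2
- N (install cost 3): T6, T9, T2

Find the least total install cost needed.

N alone covers T6, T9, T2 — every target.
Total install cost: 3.
No cover costs less than 3.

3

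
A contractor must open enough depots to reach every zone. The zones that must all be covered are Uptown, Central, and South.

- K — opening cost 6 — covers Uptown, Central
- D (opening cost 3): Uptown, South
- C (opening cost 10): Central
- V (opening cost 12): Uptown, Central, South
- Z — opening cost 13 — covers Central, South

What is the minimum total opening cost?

Choose K and D: together they cover Uptown, Central, South — every zone.
Total opening cost: 6 + 3 = 9.
No cover costs less than 9.

9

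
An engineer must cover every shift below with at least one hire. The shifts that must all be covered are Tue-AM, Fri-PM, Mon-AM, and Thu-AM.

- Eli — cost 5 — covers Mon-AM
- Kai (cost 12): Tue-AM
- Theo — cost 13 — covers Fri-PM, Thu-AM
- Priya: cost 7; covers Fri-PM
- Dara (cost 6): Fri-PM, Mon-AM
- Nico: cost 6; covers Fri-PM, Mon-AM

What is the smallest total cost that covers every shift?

This is an integer covering problem.
The greedy cost-per-new-shift heuristic would pick Dara, Kai, and Theo for 31, but a cheaper cover exists.
Choose Eli, Kai, and Theo: together they cover Tue-AM, Fri-PM, Mon-AM, Thu-AM — every shift.
Total cost: 5 + 12 + 13 = 30.
No cover costs less than 30.

30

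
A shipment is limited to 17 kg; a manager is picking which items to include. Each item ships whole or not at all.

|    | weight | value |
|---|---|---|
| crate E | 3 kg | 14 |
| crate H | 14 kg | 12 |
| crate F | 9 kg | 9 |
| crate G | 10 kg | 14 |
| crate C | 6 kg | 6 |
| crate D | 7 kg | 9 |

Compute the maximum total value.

This is an integer program with binary decision variables.
Take crate E, crate C, and crate D: weight 3 + 6 + 7 = 16 ≤ 17, value 14 + 6 + 9 = 29.
No other feasible combination does better.

29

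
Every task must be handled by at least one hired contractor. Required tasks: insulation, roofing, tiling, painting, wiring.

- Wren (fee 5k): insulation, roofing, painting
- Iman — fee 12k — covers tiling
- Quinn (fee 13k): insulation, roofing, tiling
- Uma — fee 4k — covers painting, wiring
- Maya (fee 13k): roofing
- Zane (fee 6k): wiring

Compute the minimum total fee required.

Choose Quinn and Uma: together they cover insulation, roofing, tiling, painting, wiring — every task.
Total fee: 13 + 4 = 17.

17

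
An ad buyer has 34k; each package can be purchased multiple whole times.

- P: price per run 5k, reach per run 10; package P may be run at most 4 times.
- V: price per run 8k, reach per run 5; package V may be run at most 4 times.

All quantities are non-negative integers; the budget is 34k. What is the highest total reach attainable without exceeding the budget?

3×P and 2×V: price 31 ≤ 34, reach 3·10 + 2·5 = 40.
4×P and 1×V: price 28 ≤ 34, reach 4·10 + 1·5 = 45.
Best is 45.

45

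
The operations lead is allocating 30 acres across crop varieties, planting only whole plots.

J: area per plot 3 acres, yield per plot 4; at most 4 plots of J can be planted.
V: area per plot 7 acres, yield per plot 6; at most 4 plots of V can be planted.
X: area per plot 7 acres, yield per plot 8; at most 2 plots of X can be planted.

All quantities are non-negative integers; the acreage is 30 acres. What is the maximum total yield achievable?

3×J, 1×V, and 2×X: area 30 ≤ 30, yield 3·4 + 1·6 + 2·8 = 34.
3×J, 2×V, and 1×X: area 30 ≤ 30, yield 3·4 + 2·6 + 1·8 = 32.
Best is 34.

34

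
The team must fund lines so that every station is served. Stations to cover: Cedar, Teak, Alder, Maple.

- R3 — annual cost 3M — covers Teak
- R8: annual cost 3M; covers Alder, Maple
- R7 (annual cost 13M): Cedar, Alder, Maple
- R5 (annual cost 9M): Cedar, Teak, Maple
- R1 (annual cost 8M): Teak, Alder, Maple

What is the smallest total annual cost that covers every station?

12

The greedy cost-per-new-station heuristic would pick R8, R3, and R5 for 15, but a cheaper cover exists.
Choose R8 and R5: together they cover Cedar, Teak, Alder, Maple — every station.
Total annual cost: 3 + 9 = 12.
No cover costs less than 12.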